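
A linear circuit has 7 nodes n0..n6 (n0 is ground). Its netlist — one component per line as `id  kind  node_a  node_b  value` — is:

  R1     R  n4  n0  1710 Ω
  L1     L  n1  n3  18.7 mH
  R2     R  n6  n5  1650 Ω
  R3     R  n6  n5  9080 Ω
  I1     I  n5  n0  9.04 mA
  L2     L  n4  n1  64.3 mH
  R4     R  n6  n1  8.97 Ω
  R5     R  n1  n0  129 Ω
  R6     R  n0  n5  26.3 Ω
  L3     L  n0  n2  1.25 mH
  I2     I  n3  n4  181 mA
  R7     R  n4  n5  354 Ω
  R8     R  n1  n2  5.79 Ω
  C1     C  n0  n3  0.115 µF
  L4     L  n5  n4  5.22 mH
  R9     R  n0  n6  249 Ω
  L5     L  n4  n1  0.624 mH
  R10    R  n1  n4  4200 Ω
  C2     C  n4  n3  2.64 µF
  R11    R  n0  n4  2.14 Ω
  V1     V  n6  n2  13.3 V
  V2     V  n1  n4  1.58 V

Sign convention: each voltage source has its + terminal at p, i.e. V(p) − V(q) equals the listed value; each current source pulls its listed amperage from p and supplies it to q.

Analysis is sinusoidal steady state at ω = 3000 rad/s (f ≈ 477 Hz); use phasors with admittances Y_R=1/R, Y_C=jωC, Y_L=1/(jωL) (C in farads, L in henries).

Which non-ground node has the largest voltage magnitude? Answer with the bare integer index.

Element admittances at ω=3000 rad/s:
  Y(R1) = 0.0005848+0.000j S between n4,n0
  Y(L1) = 0.000-0.01783j S between n1,n3
  Y(R2) = 0.0006061+0.000j S between n6,n5
  Y(R3) = 0.0001101+0.000j S between n6,n5
  I1: injects 0.00904 A into n0 (from n5)
  Y(L2) = 0.000-0.005184j S between n4,n1
  Y(R4) = 0.1115+0.000j S between n6,n1
  Y(R5) = 0.007752+0.000j S between n1,n0
  Y(R6) = 0.03802+0.000j S between n0,n5
  Y(L3) = 0.000-0.2667j S between n0,n2
  I2: injects 0.181 A into n4 (from n3)
  Y(R7) = 0.002825+0.000j S between n4,n5
  Y(R8) = 0.1727+0.000j S between n1,n2
  Y(C1) = 0.000+0.0003450j S between n0,n3
  Y(L4) = 0.000-0.06386j S between n5,n4
  Y(R9) = 0.004016+0.000j S between n0,n6
  Y(L5) = 0.000-0.5342j S between n4,n1
  Y(R10) = 0.0002381+0.000j S between n1,n4
  Y(C2) = 0.000+0.007920j S between n4,n3
  Y(R11) = 0.4673+0.000j S between n0,n4
  V1: constraint V(n6)−V(n2) = 13.3
  V2: constraint V(n1)−V(n4) = 1.58
Assemble and solve the 8×8 MNA system:
  V(n1)=2.415-0.6433j  V(n2)=-1.289-1.825j  V(n3)=3.811-19.60j  V(n4)=0.8353-0.6433j  V(n5)=0.3408-0.8350j  V(n6)=12.01-1.825j
  i(V1)=-1.126+0.1397j  i(V2)=0.07297+0.4966j

3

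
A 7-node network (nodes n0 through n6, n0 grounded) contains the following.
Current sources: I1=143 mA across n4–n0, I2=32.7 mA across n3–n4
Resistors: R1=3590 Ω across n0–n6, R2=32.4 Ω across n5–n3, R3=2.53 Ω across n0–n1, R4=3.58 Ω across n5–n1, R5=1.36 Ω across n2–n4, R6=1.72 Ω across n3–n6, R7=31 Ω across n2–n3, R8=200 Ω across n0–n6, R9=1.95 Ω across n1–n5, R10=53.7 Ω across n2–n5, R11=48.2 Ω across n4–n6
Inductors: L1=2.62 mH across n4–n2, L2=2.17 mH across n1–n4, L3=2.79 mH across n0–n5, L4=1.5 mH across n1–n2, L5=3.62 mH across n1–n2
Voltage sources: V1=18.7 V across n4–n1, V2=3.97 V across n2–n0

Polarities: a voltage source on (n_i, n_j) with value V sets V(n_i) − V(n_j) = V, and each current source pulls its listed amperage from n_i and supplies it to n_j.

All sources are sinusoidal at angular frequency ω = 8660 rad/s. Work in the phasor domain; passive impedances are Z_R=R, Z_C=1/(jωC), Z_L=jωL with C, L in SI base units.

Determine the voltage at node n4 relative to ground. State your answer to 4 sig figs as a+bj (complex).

9.538-1.300j V

Element admittances at ω=8660 rad/s:
  I1: injects 0.143 A into n0 (from n4)
  Y(R1) = 0.0002786+0.000j S between n0,n6
  Y(R2) = 0.03086+0.000j S between n5,n3
  Y(L1) = 0.000-0.04407j S between n4,n2
  Y(R3) = 0.3953+0.000j S between n0,n1
  Y(R4) = 0.2793+0.000j S between n5,n1
  Y(L2) = 0.000-0.05321j S between n1,n4
  Y(R5) = 0.7353+0.000j S between n2,n4
  I2: injects 0.0327 A into n4 (from n3)
  Y(R6) = 0.5814+0.000j S between n3,n6
  Y(L3) = 0.000-0.04139j S between n0,n5
  Y(R7) = 0.03226+0.000j S between n2,n3
  Y(R8) = 0.005000+0.000j S between n0,n6
  Y(R9) = 0.5128+0.000j S between n1,n5
  Y(L4) = 0.000-0.07698j S between n1,n2
  Y(R10) = 0.01862+0.000j S between n2,n5
  Y(R11) = 0.02075+0.000j S between n4,n6
  Y(L5) = 0.000-0.03190j S between n1,n2
  V1: constraint V(n4)−V(n1) = 18.7
  V2: constraint V(n2)−V(n0) = 3.97
Assemble and solve the 8×8 MNA system:
  V(n1)=-9.162-1.300j  V(n2)=3.970+0.000j  V(n3)=0.2744-0.8792j  V(n4)=9.538-1.300j  V(n5)=-8.444-1.671j  V(n6)=0.5884-0.8859j
  i(V1)=-4.332+2.205j  i(V2)=3.545+0.1691j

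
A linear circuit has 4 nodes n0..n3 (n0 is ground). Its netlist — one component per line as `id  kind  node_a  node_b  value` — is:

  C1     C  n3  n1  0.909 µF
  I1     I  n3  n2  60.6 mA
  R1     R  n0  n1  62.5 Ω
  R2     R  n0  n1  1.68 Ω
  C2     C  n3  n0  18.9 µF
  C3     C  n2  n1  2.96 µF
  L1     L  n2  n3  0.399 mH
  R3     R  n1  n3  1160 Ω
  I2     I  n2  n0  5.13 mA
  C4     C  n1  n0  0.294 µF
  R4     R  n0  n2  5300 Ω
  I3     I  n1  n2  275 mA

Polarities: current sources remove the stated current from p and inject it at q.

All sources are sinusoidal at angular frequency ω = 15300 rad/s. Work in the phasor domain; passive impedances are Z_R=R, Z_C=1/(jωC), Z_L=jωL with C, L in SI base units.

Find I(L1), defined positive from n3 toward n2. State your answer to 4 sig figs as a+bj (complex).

-0.3863+0.02592j A

Element admittances at ω=15300 rad/s:
  Y(C1) = 0.000+0.01391j S between n3,n1
  I1: injects 0.0606 A into n2 (from n3)
  Y(R1) = 0.01600+0.000j S between n0,n1
  Y(R2) = 0.5952+0.000j S between n0,n1
  Y(C2) = 0.000+0.2892j S between n3,n0
  Y(C3) = 0.000+0.04529j S between n2,n1
  Y(L1) = 0.000-0.1638j S between n2,n3
  Y(R3) = 0.0008621+0.000j S between n1,n3
  I2: injects 0.00513 A into n0 (from n2)
  Y(C4) = 0.000+0.004498j S between n1,n0
  Y(R4) = 0.0001887+0.000j S between n0,n2
  I3: injects 0.275 A into n2 (from n1)
Assemble and solve the 3×3 MNA system:
  V(n1)=-0.5148+0.05352j  V(n2)=0.05230+1.287j  V(n3)=-0.1060-1.071j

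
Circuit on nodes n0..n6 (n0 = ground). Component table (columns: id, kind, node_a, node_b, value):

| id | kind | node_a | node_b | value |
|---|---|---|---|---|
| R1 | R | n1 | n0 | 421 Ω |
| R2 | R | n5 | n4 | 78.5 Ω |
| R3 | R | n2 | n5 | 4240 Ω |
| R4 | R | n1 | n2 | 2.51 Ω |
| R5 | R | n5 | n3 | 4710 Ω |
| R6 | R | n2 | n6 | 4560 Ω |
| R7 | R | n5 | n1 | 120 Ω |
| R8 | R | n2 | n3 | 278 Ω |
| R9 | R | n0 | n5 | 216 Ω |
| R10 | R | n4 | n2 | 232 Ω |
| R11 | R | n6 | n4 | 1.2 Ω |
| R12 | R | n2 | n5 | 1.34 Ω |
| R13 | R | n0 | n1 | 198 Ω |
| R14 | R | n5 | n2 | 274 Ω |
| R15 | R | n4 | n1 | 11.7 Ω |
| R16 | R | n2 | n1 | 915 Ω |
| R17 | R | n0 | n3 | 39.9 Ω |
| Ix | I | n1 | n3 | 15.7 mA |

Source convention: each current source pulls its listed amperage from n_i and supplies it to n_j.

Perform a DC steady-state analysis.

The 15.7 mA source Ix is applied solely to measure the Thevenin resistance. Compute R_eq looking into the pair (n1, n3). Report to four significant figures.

Element admittances at DC:
  Y(R1) = 0.002375 S between n1,n0
  Y(R2) = 0.01274 S between n5,n4
  Y(R3) = 0.0002358 S between n2,n5
  Y(R4) = 0.3984 S between n1,n2
  Y(R5) = 0.0002123 S between n5,n3
  Y(R6) = 0.0002193 S between n2,n6
  Y(R7) = 0.008333 S between n5,n1
  Y(R8) = 0.003597 S between n2,n3
  Y(R9) = 0.004630 S between n0,n5
  Y(R10) = 0.004310 S between n4,n2
  Y(R11) = 0.8333 S between n6,n4
  Y(R12) = 0.7463 S between n2,n5
  Y(R13) = 0.005051 S between n0,n1
  Y(R14) = 0.003650 S between n5,n2
  Y(R15) = 0.08547 S between n4,n1
  Y(R16) = 0.001093 S between n2,n1
  Y(R17) = 0.02506 S between n0,n3
  Ix: injects 0.0157 A into n3 (from n1)
Assemble and solve the 6×6 MNA system:
  V(n1)=-0.8997  V(n2)=-0.8785  V(n3)=0.4279  V(n4)=-0.8955  V(n5)=-0.8734  V(n6)=-0.8955

R_eq = 84.56 Ω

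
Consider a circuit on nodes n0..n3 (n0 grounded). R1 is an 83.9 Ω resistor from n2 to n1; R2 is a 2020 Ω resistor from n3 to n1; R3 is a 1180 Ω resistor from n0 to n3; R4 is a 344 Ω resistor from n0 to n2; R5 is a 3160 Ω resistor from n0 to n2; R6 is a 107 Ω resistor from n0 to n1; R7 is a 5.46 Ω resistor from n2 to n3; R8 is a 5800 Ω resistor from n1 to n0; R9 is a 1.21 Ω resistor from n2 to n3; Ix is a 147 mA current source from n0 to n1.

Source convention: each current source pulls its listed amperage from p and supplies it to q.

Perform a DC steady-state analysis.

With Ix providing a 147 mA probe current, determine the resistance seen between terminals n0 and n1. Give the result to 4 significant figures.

Element admittances at DC:
  Y(R1) = 0.01192 S between n2,n1
  Y(R2) = 0.0004950 S between n3,n1
  Y(R3) = 0.0008475 S between n0,n3
  Y(R4) = 0.002907 S between n0,n2
  Y(R5) = 0.0003165 S between n0,n2
  Y(R6) = 0.009346 S between n0,n1
  Y(R7) = 0.1832 S between n2,n3
  Y(R8) = 0.0001724 S between n1,n0
  Y(R9) = 0.8264 S between n2,n3
  Ix: injects 0.147 A into n1 (from n0)
Assemble and solve the 3×3 MNA system:
  V(n1)=11.68  V(n2)=8.798  V(n3)=8.792

R_eq = 79.47 Ω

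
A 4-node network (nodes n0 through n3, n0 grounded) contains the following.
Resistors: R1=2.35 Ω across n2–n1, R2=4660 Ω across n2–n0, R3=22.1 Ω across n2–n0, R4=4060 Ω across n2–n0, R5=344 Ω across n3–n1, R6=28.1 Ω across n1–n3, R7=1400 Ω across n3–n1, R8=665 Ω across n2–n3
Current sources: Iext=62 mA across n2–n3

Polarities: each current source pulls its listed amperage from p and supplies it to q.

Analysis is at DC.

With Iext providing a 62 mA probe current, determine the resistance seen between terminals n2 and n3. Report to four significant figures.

Element admittances at DC:
  Y(R1) = 0.4255 S between n2,n1
  Y(R2) = 0.0002146 S between n2,n0
  Y(R3) = 0.04525 S between n2,n0
  Y(R4) = 0.0002463 S between n2,n0
  Y(R5) = 0.002907 S between n3,n1
  Y(R6) = 0.03559 S between n1,n3
  Y(R7) = 0.0007143 S between n3,n1
  Y(R8) = 0.001504 S between n2,n3
  Iext: injects 0.062 A into n3 (from n2)
Assemble and solve the 3×3 MNA system:
  V(n1)=0.1398  V(n2)=0.000  V(n3)=1.658

R_eq = 26.73 Ω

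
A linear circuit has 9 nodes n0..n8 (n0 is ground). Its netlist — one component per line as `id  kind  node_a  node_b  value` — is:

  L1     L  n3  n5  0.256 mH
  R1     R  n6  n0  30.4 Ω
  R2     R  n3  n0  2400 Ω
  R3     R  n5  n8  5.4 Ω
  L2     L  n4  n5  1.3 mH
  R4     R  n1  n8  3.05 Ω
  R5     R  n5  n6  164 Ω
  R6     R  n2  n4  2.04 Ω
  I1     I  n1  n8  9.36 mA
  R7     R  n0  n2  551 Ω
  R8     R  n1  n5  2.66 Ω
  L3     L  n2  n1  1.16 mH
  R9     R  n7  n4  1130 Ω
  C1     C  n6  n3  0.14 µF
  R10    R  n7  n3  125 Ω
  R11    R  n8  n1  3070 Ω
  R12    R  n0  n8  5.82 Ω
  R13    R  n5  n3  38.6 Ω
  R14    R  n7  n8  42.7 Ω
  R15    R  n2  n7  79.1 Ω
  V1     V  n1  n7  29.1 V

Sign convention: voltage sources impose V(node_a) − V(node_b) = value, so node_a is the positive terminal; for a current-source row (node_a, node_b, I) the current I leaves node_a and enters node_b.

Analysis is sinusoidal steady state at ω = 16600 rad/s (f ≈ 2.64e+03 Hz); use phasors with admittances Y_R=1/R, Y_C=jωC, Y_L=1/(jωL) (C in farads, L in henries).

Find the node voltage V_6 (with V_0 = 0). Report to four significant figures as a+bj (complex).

0.1143+0.01500j V

Apply KCL at each of the 8 non-ground nodes and solve the resulting linear system.
Node n1: branches {R4, I1, R8, L3, R11, V1} → V_1 = 1.657+0.05597j
Node n2: branches {R6, R7, L3, R15} → V_2 = 0.3118-3.792j
Node n3: branches {L1, R2, C1, R10, R13} → V_3 = 0.2498-0.8917j
Node n4: branches {L2, R6, R9} → V_4 = 0.6211-3.763j
Node n5: branches {L1, R3, L2, R5, R8, R13} → V_5 = 0.3853+0.04430j
Node n6: branches {R1, R5, C1} → V_6 = 0.1143+0.01500j
Node n7: branches {R9, R10, R14, R15, V1} → V_7 = -27.44+0.05597j
Node n8: branches {R3, R4, I1, R11, R12, R14} → V_8 = -0.02578+0.03935j
Source currents: i(V1)=-1.239+0.06000j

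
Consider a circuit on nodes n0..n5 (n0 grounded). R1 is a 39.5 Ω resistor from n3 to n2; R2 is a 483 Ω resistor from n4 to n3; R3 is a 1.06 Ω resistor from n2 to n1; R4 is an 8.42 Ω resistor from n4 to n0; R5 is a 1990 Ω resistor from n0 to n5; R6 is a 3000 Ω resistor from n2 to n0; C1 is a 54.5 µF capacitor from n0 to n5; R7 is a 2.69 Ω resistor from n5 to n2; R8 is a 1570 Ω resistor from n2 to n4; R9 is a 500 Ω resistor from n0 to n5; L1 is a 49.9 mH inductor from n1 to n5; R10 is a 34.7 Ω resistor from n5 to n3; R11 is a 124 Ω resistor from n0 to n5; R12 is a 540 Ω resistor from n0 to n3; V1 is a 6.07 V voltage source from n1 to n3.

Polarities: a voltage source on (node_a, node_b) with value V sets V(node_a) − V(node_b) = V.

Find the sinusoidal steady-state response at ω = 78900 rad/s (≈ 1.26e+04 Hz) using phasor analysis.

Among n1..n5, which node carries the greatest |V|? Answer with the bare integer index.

Element admittances at ω=78900 rad/s:
  Y(R1) = 0.02532+0.000j S between n3,n2
  Y(R2) = 0.002070+0.000j S between n4,n3
  Y(R3) = 0.9434+0.000j S between n2,n1
  Y(R4) = 0.1188+0.000j S between n4,n0
  Y(R5) = 0.0005025+0.000j S between n0,n5
  Y(R6) = 0.0003333+0.000j S between n2,n0
  Y(C1) = 0.000+4.300j S between n0,n5
  Y(R7) = 0.3717+0.000j S between n5,n2
  Y(R8) = 0.0006369+0.000j S between n2,n4
  Y(R9) = 0.002000+0.000j S between n0,n5
  Y(L1) = 0.000-0.0002540j S between n1,n5
  Y(R10) = 0.02882+0.000j S between n5,n3
  Y(R11) = 0.008065+0.000j S between n0,n5
  Y(R12) = 0.001852+0.000j S between n0,n3
  V1: constraint V(n1)−V(n3) = 6.07
Assemble and solve the 6×6 MNA system:
  V(n1)=0.7990-0.003906j  V(n2)=0.4624-0.004109j  V(n3)=-5.271-0.003906j  V(n4)=-0.08742-8.812e-05j  V(n5)=1.586e-05-0.004648j
  i(V1)=-0.3175+1.140e-05j

3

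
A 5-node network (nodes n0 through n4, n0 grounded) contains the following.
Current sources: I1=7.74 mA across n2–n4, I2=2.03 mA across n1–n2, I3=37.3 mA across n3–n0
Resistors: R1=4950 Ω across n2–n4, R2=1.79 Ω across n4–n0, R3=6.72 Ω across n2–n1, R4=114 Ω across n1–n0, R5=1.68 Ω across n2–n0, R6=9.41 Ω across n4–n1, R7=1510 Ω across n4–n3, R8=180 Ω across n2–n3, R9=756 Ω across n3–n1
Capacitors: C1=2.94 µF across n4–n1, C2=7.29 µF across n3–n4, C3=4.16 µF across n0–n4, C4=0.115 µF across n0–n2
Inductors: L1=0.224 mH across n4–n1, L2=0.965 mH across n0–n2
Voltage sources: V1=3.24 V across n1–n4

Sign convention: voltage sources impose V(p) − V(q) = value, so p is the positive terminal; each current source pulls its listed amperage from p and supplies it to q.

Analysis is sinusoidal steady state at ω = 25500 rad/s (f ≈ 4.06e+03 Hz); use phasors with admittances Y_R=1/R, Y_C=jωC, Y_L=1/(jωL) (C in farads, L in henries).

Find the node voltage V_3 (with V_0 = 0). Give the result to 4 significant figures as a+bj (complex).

MNA unknowns: 4 node voltages V₁..V_4 plus 1 source current (V1)
I1: z[2]−=0.00774, z[4]+=0.00774
R1: Y=0.0002020+0.000j on G[2,4]
R2: Y=0.5587+0.000j on G[4,0]
R3: Y=0.1488+0.000j on G[2,1]
C1: Y=0.000+0.07497j on G[4,1]
L1: Y=0.000-0.1751j on G[4,1]
R4: Y=0.008772+0.000j on G[1,0]
R5: Y=0.5952+0.000j on G[2,0]
R6: Y=0.1063+0.000j on G[4,1]
I2: z[1]−=0.00203, z[2]+=0.00203
R7: Y=0.0006623+0.000j on G[4,3]
C2: Y=0.000+0.1859j on G[3,4]
C3: Y=0.000+0.1061j on G[0,4]
R8: Y=0.005556+0.000j on G[2,3]
R9: Y=0.001323+0.000j on G[3,1]
I3: z[3]−=0.0373, z[0]+=0.0373
C4: Y=0.000+0.002932j on G[0,2]
L2: Y=0.000-0.04064j on G[0,2]
V1: row V1−V4=3.24, i_V1 at 1,4
solve → V1=2.612+0.1013j, V2=0.5035+0.04727j, V3=-0.6356+0.2448j, V4=-0.6282+0.1013j
aux → i_V1=-0.6873+0.3156j

-0.6356+0.2448j V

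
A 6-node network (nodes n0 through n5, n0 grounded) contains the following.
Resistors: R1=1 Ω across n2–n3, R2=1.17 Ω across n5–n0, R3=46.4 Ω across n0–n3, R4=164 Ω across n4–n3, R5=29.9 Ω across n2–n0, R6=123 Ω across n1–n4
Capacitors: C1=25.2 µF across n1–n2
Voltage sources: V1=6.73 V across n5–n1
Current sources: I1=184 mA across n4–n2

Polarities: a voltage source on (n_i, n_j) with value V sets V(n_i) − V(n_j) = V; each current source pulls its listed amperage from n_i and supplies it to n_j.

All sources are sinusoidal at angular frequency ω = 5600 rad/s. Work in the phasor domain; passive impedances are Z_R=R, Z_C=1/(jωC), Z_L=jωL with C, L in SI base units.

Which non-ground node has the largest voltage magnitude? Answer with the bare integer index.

MNA unknowns: 5 node voltages V₁..V_5 plus 1 source current (V1)
R1: Y=1.000+0.000j on G[2,3]
R2: Y=0.8547+0.000j on G[5,0]
R3: Y=0.02155+0.000j on G[0,3]
C1: Y=0.000+0.1411j on G[1,2]
R4: Y=0.006098+0.000j on G[4,3]
R5: Y=0.03344+0.000j on G[2,0]
R6: Y=0.008130+0.000j on G[1,4]
V1: row V5−V1=6.73, i_V1 at 5,1
I1: z[4]−=0.184, z[2]+=0.184
solve → V1=-6.389+0.1667j, V2=-5.312-2.616j, V3=-5.281-2.552j, V4=-18.85-0.9984j, V5=0.3410+0.1667j
aux → i_V1=-0.2915-0.1425j

4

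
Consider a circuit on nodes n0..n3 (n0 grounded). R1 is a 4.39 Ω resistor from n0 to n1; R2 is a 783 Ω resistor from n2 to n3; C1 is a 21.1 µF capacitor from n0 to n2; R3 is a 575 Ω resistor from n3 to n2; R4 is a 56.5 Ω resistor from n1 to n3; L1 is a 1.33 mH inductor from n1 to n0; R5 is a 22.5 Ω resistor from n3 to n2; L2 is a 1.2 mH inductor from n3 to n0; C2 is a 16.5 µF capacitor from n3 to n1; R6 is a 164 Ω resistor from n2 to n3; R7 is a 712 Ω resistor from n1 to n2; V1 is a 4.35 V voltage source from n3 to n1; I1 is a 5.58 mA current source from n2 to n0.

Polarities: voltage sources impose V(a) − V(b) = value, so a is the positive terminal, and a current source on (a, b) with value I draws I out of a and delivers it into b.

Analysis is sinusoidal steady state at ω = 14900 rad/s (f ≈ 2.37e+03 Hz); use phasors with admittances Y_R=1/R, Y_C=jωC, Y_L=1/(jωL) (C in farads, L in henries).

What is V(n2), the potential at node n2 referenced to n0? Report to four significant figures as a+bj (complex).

Apply KCL at each of the 3 non-ground nodes and solve the resulting linear system.
Node n1: branches {R1, R4, L1, C2, R7, V1} → V_1 = -0.9437+0.4024j
Node n2: branches {R2, C1, R3, R5, R6, R7, I1} → V_2 = 0.1630-0.5298j
Node n3: branches {R2, R3, R4, R5, L2, C2, R6, V1} → V_3 = 3.406+0.4024j
Source currents: i(V1)=-0.2732-0.9289j

0.1630-0.5298j V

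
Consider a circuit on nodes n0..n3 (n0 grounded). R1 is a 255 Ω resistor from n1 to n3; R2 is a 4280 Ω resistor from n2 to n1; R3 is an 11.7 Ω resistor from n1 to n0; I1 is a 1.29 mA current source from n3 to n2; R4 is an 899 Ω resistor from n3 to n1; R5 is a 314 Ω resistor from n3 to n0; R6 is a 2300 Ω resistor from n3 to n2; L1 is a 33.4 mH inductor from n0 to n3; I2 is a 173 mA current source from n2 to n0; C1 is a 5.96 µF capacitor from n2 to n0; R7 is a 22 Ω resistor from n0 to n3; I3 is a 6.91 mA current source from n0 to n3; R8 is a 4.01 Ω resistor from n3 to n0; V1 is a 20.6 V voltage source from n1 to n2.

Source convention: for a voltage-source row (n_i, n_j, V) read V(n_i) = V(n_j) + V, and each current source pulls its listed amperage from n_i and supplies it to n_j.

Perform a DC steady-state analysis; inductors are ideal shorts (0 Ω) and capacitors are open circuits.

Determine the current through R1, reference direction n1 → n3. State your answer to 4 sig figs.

-0.007018 A

MNA unknowns: 3 node voltages V₁..V_3 plus 2 source currents (L1, V1)
R1: Y=0.003922 on G[1,3]
R2: Y=0.0002336 on G[2,1]
R3: Y=0.08547 on G[1,0]
I1: z[3]−=0.00129, z[2]+=0.00129
R4: Y=0.001112 on G[3,1]
R5: Y=0.003185 on G[3,0]
R6: Y=0.0004348 on G[3,2]
L1: row V0−V3=0, i_L1 at 0,3
I2: z[2]−=0.173, z[0]+=0.173
C1: Y=0.000 on G[2,0]
R7: Y=0.04545 on G[0,3]
I3: z[0]−=0.00691, z[3]+=0.00691
R8: Y=0.2494 on G[3,0]
V1: row V1−V2=20.6, i_V1 at 1,2
solve → V1=-1.790, V2=-22.39, V3=0.000
aux → i_L1=0.01312, i_V1=0.1572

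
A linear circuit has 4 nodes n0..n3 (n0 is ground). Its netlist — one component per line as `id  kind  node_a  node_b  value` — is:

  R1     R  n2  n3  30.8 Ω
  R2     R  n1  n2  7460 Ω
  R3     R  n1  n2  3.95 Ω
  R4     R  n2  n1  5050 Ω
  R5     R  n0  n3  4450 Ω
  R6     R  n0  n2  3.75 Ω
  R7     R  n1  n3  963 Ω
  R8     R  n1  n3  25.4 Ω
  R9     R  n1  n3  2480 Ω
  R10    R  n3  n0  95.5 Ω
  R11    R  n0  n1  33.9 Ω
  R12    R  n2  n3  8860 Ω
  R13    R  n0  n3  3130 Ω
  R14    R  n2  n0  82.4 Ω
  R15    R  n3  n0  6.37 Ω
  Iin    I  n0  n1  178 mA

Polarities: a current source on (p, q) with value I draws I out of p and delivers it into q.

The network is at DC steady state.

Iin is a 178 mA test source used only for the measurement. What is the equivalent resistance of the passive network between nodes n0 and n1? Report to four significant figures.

R_eq = 5.071 Ω

Apply KCL at each of the 3 non-ground nodes and solve the resulting linear system.
Node n1: branches {R2, R3, R4, R7, R8, R9, R11, Iin} → V_1 = 0.9026
Node n2: branches {R1, R2, R3, R4, R6, R12, R14} → V_2 = 0.4171
Node n3: branches {R1, R5, R7, R8, R9, R10, R12, R13, R15} → V_3 = 0.2089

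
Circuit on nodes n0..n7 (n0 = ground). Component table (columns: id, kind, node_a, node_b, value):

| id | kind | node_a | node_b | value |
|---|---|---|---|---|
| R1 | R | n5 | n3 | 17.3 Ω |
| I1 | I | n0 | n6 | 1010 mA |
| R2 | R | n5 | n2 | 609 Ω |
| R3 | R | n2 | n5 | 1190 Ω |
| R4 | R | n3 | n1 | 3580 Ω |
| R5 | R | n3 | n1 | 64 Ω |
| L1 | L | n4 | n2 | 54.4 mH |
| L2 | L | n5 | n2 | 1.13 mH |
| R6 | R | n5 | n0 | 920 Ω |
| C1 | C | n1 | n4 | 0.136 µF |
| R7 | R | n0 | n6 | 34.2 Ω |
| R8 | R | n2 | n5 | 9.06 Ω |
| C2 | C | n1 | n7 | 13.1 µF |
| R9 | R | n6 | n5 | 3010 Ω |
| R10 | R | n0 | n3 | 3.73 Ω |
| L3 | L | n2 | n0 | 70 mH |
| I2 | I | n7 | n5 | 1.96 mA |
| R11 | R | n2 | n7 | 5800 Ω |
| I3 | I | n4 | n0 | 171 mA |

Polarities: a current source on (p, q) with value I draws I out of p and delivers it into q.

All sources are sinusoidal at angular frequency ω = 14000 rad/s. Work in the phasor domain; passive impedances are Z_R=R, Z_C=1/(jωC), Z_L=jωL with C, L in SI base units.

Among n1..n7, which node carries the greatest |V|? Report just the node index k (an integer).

4

MNA unknowns: 7 node voltages V₁..V_7
R1: Y=0.05780+0.000j on G[5,3]
I1: z[0]−=1.01, z[6]+=1.01
R2: Y=0.001642+0.000j on G[5,2]
R3: Y=0.0008403+0.000j on G[2,5]
R4: Y=0.0002793+0.000j on G[3,1]
R5: Y=0.01562+0.000j on G[3,1]
L1: Y=0.000-0.001313j on G[4,2]
L2: Y=0.000-0.06321j on G[5,2]
R6: Y=0.001087+0.000j on G[5,0]
C1: Y=0.000+0.001904j on G[1,4]
R7: Y=0.02924+0.000j on G[0,6]
R8: Y=0.1104+0.000j on G[2,5]
C2: Y=0.000+0.1834j on G[1,7]
R9: Y=0.0003322+0.000j on G[6,5]
R10: Y=0.2681+0.000j on G[0,3]
L3: Y=0.000-0.001020j on G[2,0]
I2: z[7]−=0.00196, z[5]+=0.00196
R11: Y=0.0001724+0.000j on G[2,7]
I3: z[4]−=0.171, z[0]+=0.171
solve → V1=-31.08-9.752j, V2=6.223+4.984j, V3=-0.6397+0.009229j, V4=-114.0+246.9j, V5=4.769+2.738j, V6=34.21+0.03076j, V7=-31.07-9.777j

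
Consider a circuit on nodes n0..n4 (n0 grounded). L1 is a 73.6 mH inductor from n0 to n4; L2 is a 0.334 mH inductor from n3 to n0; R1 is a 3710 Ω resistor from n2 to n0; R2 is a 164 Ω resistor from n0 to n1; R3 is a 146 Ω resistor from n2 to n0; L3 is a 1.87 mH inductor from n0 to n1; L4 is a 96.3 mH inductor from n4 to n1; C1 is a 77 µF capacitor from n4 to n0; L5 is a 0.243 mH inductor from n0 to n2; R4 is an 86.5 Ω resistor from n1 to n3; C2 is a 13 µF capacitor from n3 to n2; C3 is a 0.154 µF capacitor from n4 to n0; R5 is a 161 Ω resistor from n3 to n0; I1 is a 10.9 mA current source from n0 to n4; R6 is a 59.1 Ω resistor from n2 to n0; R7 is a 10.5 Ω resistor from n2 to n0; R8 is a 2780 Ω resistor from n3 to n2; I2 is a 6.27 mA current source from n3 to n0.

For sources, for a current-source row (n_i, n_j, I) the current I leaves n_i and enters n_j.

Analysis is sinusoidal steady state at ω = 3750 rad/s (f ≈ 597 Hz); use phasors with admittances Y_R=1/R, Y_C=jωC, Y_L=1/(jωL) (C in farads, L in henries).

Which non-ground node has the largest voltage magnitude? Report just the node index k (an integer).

Apply KCL at each of the 4 non-ground nodes and solve the resulting linear system.
Node n1: branches {R2, L3, L4, R4} → V_1 = 0.0005666-0.0008179j
Node n2: branches {R1, R3, L5, C2, R6, R7, R8} → V_2 = 5.557e-05+0.0003830j
Node n3: branches {L2, R4, C2, R5, R8, I2} → V_3 = -0.0001938-0.008375j
Node n4: branches {L1, L4, C1, C3, I1} → V_4 = -5.545e-06-0.03852j

4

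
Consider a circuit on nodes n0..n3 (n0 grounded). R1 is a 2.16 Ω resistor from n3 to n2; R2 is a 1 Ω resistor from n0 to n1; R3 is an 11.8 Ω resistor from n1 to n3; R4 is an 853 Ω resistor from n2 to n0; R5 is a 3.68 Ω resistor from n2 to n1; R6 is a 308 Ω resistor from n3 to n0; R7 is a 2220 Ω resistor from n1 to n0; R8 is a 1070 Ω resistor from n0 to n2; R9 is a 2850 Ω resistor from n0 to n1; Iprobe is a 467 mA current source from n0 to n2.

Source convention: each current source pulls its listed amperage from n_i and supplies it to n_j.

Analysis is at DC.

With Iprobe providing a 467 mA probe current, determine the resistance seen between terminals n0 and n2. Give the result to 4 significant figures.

MNA unknowns: 3 node voltages V₁..V_3
R1: Y=0.4630 on G[3,2]
R2: Y=1.000 on G[0,1]
R3: Y=0.08475 on G[1,3]
R4: Y=0.001172 on G[2,0]
R5: Y=0.2717 on G[2,1]
R6: Y=0.003247 on G[3,0]
R7: Y=0.0004505 on G[1,0]
R8: Y=0.0009346 on G[0,2]
R9: Y=0.0003509 on G[0,1]
Iprobe: z[0]−=0.467, z[2]+=0.467
solve → V1=0.4577, V2=1.794, V3=1.578

R_eq = 3.842 Ω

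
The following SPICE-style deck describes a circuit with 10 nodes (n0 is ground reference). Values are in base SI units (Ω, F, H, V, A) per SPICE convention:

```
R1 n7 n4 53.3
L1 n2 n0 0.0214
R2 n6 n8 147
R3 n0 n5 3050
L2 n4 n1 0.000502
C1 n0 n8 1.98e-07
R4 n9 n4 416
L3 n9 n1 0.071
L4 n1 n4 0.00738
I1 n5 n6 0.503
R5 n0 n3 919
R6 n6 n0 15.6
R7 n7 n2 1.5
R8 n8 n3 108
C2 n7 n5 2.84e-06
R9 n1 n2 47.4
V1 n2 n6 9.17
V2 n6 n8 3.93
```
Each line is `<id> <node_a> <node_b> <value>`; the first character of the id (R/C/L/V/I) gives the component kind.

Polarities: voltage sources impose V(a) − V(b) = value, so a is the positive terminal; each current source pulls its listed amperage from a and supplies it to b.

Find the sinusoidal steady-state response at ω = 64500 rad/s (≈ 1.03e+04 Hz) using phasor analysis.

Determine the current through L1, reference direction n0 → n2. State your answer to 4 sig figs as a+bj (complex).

-0.0005971+0.006765j A

Apply KCL at each of the 9 non-ground nodes and solve the resulting linear system.
Node n1: branches {L2, L3, L4, R9} → V_1 = 9.014+0.9188j
Node n2: branches {L1, R7, R9, V1} → V_2 = 9.338+0.8242j
Node n3: branches {R5, R8} → V_3 = -3.366+0.7375j
Node n4: branches {R1, L2, R4, L4} → V_4 = 8.954+0.7130j
Node n5: branches {R3, I1, C2} → V_5 = 8.583+3.581j
Node n6: branches {R2, I1, R6, V1, V2} → V_6 = 0.1681+0.8242j
Node n7: branches {R1, R7, C2} → V_7 = 8.590+0.8194j
Node n8: branches {R2, C1, R8, V2} → V_8 = -3.762+0.8242j
Node n9: branches {R4, L3} → V_9 = 8.973+0.7093j
Source currents: i(V1)=-0.5064+0.005591j, i(V2)=-0.04092-0.04724j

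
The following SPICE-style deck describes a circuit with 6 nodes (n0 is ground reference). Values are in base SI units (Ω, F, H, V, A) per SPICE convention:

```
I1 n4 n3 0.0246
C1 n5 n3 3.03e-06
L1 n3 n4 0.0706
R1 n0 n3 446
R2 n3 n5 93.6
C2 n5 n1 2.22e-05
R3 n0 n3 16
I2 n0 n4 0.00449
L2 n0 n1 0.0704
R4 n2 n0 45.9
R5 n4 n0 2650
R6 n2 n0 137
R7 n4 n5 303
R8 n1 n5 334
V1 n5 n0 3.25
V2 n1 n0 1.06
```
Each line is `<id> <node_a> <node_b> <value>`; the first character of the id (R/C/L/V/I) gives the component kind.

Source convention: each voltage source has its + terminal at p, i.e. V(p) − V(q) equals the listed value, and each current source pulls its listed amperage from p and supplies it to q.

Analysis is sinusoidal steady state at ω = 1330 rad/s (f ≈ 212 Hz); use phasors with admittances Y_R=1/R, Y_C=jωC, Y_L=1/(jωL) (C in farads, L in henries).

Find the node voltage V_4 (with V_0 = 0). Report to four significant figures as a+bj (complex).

0.3675-0.8289j V

Element admittances at ω=1330 rad/s:
  I1: injects 0.0246 A into n3 (from n4)
  Y(C1) = 0.000+0.004030j S between n5,n3
  Y(L1) = 0.000-0.01065j S between n3,n4
  Y(R1) = 0.002242+0.000j S between n0,n3
  Y(R2) = 0.01068+0.000j S between n3,n5
  Y(C2) = 0.000+0.02953j S between n5,n1
  Y(R3) = 0.06250+0.000j S between n0,n3
  I2: injects 0.00449 A into n4 (from n0)
  Y(L2) = 0.000-0.01068j S between n0,n1
  Y(R4) = 0.02179+0.000j S between n2,n0
  Y(R5) = 0.0003774+0.000j S between n4,n0
  Y(R6) = 0.007299+0.000j S between n2,n0
  Y(R7) = 0.003300+0.000j S between n4,n5
  Y(R8) = 0.002994+0.000j S between n1,n5
  V1: constraint V(n5)−V(n0) = 3.25
  V2: constraint V(n1)−V(n0) = 1.06
Assemble and solve the 7×7 MNA system:
  V(n1)=1.060+0.000j  V(n2)=0.000+0.000j  V(n3)=0.6537+0.1791j  V(n4)=0.3675-0.8289j  V(n5)=3.250+0.000j
  i(V1)=-0.04453-0.07595j  i(V2)=0.006557+0.07598j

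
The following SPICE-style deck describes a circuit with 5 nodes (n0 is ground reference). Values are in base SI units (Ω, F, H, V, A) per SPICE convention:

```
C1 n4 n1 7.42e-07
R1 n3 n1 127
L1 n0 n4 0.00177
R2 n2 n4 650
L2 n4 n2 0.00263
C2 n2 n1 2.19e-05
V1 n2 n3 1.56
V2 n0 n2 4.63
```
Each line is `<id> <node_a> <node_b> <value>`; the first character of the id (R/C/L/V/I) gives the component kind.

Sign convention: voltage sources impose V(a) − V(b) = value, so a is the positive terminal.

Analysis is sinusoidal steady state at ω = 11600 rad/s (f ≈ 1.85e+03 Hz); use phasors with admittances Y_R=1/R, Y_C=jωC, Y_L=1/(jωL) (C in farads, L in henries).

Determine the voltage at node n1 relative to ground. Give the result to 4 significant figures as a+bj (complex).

Element admittances at ω=11600 rad/s:
  Y(C1) = 0.000+0.008607j S between n4,n1
  Y(R1) = 0.007874+0.000j S between n3,n1
  Y(L1) = 0.000-0.04870j S between n0,n4
  Y(R2) = 0.001538+0.000j S between n2,n4
  Y(L2) = 0.000-0.03278j S between n4,n2
  Y(C2) = 0.000+0.2540j S between n2,n1
  V1: constraint V(n2)−V(n3) = 1.56
  V2: constraint V(n0)−V(n2) = 4.63
Assemble and solve the 6×6 MNA system:
  V(n1)=-4.530+0.04744j  V(n2)=-4.630+0.000j  V(n3)=-6.190+0.000j  V(n4)=-1.549-0.07065j
  i(V1)=-0.01307-0.0003735j  i(V2)=-0.003441+0.07544j

-4.530+0.04744j V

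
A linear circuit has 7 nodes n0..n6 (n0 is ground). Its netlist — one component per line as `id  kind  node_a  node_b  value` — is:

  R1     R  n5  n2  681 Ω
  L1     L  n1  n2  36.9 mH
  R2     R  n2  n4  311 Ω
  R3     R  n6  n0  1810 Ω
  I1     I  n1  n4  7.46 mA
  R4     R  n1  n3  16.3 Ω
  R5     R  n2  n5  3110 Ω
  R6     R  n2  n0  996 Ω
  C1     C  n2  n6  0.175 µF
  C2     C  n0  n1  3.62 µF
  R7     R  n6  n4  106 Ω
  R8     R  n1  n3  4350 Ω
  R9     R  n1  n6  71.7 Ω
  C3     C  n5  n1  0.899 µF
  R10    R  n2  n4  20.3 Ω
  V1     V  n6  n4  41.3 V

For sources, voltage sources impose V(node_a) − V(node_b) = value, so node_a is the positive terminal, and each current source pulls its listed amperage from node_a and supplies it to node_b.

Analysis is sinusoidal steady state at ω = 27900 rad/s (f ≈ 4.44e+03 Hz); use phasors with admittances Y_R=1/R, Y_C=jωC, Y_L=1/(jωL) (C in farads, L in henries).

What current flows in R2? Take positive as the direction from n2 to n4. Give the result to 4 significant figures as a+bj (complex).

0.006430+0.009915j A

Apply KCL at each of the 6 non-ground nodes and solve the resulting linear system.
Node n1: branches {L1, I1, R4, C2, R8, R9, C3} → V_1 = 0.005559-0.2871j
Node n2: branches {R1, L1, R2, R5, R6, C1, R10} → V_2 = -32.58+0.7338j
Node n3: branches {R4, R8} → V_3 = 0.005559-0.2871j
Node n4: branches {R2, I1, R7, R10, V1} → V_4 = -34.58-2.350j
Node n5: branches {R1, R5, C3} → V_5 = -0.08707+2.032j
Node n6: branches {R3, C1, R7, R9, V1} → V_6 = 6.719-2.350j
Source currents: i(V1)=-0.5020-0.1618j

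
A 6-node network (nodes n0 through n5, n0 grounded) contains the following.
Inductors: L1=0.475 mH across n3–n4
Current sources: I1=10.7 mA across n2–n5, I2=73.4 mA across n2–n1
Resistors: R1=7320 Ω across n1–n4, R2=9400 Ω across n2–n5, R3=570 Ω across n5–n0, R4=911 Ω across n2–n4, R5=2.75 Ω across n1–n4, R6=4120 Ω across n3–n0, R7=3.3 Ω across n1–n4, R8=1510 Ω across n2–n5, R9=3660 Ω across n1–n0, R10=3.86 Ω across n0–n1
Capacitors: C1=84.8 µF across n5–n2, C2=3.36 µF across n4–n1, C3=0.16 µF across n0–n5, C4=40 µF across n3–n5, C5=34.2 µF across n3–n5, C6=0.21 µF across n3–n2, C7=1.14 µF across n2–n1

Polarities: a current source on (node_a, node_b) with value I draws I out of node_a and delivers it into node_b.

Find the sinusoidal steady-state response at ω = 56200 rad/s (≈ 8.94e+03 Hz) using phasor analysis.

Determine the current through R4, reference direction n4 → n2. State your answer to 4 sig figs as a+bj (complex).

Apply KCL at each of the 5 non-ground nodes and solve the resulting linear system.
Node n1: branches {R1, C2, R5, R7, C7, R9, R10, I2} → V_1 = 0.07379-0.006995j
Node n2: branches {I1, C1, R2, R4, C6, C7, R8, I2} → V_2 = -0.2547+2.060j
Node n3: branches {L1, C4, C5, C6, R6} → V_3 = -0.2628+2.089j
Node n4: branches {L1, R1, C2, R4, R5, R7} → V_4 = 0.1899-0.01104j
Node n5: branches {I1, C1, R2, C3, R3, C4, C5, R8} → V_5 = -0.2586+2.071j

0.0004881-0.002274j A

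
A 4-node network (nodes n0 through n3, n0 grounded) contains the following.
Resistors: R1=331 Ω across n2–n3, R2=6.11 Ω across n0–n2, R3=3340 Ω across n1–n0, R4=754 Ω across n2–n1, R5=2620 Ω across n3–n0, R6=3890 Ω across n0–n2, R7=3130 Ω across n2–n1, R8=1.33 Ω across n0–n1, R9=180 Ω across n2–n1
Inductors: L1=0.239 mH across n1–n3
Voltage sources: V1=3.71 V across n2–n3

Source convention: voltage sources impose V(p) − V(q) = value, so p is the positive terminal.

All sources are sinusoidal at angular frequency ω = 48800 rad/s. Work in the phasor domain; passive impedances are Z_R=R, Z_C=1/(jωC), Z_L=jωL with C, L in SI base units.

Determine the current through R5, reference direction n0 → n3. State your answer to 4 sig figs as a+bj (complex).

0.001103+0.0005130j A

Element admittances at ω=48800 rad/s:
  Y(R1) = 0.003021+0.000j S between n2,n3
  Y(R2) = 0.1637+0.000j S between n0,n2
  Y(R3) = 0.0002994+0.000j S between n1,n0
  Y(R4) = 0.001326+0.000j S between n2,n1
  Y(R5) = 0.0003817+0.000j S between n3,n0
  Y(L1) = 0.000-0.08574j S between n1,n3
  Y(R6) = 0.0002571+0.000j S between n0,n2
  Y(R7) = 0.0003195+0.000j S between n2,n1
  Y(R8) = 0.7519+0.000j S between n0,n1
  Y(R9) = 0.005556+0.000j S between n2,n1
  V1: constraint V(n2)−V(n3) = 3.71
Assemble and solve the 4×4 MNA system:
  V(n1)=-0.1771+0.2936j  V(n2)=0.8196-1.344j  V(n3)=-2.890-1.344j
  i(V1)=-0.1527+0.2321j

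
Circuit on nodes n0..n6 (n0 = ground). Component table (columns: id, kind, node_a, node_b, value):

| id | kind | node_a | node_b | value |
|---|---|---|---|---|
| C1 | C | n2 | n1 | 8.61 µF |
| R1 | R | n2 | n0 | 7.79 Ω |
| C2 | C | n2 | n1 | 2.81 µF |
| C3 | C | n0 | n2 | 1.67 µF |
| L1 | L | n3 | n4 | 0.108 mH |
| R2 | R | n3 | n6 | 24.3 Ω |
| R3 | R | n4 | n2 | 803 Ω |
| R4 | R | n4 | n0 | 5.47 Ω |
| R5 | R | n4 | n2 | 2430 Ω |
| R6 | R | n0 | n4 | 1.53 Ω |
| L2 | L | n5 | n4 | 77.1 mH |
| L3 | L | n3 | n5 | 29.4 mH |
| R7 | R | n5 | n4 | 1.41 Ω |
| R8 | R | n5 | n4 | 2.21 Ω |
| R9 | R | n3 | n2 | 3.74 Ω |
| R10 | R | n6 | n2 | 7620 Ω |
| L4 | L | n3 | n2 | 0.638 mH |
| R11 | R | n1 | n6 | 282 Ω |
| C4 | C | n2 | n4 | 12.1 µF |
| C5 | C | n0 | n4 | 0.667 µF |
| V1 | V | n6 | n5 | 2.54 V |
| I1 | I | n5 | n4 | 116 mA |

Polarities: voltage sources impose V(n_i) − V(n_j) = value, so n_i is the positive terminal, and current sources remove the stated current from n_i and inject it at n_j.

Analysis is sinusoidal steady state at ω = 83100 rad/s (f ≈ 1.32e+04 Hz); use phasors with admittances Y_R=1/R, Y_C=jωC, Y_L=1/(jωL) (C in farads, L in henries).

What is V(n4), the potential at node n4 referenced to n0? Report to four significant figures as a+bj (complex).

MNA unknowns: 6 node voltages V₁..V_6 plus 1 source current (V1)
C1: Y=0.000+0.7155j on G[2,1]
R1: Y=0.1284+0.000j on G[2,0]
C2: Y=0.000+0.2335j on G[2,1]
C3: Y=0.000+0.1388j on G[0,2]
L1: Y=0.000-0.1114j on G[3,4]
R2: Y=0.04115+0.000j on G[3,6]
R3: Y=0.001245+0.000j on G[4,2]
R4: Y=0.1828+0.000j on G[4,0]
R5: Y=0.0004115+0.000j on G[4,2]
R6: Y=0.6536+0.000j on G[0,4]
L2: Y=0.000-0.0001561j on G[5,4]
L3: Y=0.000-0.0004093j on G[3,5]
R7: Y=0.7092+0.000j on G[5,4]
R8: Y=0.4525+0.000j on G[5,4]
R9: Y=0.2674+0.000j on G[3,2]
R10: Y=0.0001312+0.000j on G[6,2]
L4: Y=0.000-0.01886j on G[3,2]
R11: Y=0.003546+0.000j on G[1,6]
C4: Y=0.000+1.006j on G[2,4]
C5: Y=0.000+0.05543j on G[0,4]
V1: row V6−V5=2.54, i_V1 at 6,5
I1: z[5]−=0.116, z[4]+=0.116
solve → V1=0.02406-0.07414j, V2=0.02375-0.06546j, V3=0.3001+0.07547j, V4=-0.01404+0.007036j, V5=-0.1937+0.008933j, V6=2.346+0.008933j
aux → i_V1=-0.09274+0.002434j

-0.01404+0.007036j V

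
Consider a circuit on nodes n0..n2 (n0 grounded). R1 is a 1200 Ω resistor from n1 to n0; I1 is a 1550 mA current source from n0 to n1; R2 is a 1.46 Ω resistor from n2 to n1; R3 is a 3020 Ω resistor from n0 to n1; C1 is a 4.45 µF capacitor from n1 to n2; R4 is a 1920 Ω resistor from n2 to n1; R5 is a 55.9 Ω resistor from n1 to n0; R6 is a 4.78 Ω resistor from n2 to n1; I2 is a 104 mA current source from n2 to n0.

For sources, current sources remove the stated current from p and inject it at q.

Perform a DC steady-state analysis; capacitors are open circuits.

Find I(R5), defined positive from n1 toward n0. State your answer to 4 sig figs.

Apply KCL at each of the 2 non-ground nodes and solve the resulting linear system.
Node n1: branches {R1, I1, R2, R3, C1, R4, R5, R6} → V_1 = 75.89
Node n2: branches {R2, C1, R4, R6, I2} → V_2 = 75.78

1.358 A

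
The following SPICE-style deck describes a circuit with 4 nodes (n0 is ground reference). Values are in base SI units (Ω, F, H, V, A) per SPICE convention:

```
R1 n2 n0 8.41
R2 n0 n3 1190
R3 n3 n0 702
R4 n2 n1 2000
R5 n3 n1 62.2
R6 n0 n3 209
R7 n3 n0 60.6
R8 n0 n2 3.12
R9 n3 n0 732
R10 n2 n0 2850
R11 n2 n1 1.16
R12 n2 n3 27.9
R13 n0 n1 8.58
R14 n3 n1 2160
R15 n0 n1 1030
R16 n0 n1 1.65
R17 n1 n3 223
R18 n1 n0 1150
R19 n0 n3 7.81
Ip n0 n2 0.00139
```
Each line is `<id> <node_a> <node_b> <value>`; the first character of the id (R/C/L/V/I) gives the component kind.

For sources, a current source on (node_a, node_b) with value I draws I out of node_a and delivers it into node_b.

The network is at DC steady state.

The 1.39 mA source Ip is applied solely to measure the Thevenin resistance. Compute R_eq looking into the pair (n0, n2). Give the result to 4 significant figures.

R_eq = 1.156 Ω

MNA unknowns: 3 node voltages V₁..V_3
R1: Y=0.1189 on G[2,0]
R2: Y=0.0008403 on G[0,3]
R3: Y=0.001425 on G[3,0]
R4: Y=0.0005000 on G[2,1]
R5: Y=0.01608 on G[3,1]
R6: Y=0.004785 on G[0,3]
R7: Y=0.01650 on G[3,0]
R8: Y=0.3205 on G[0,2]
R9: Y=0.001366 on G[3,0]
R10: Y=0.0003509 on G[2,0]
R11: Y=0.8621 on G[2,1]
R12: Y=0.03584 on G[2,3]
R13: Y=0.1166 on G[0,1]
R14: Y=0.0004630 on G[3,1]
R15: Y=0.0009709 on G[0,1]
R16: Y=0.6061 on G[0,1]
R17: Y=0.004484 on G[1,3]
R18: Y=0.0008696 on G[1,0]
R19: Y=0.1280 on G[0,3]
Ip: z[0]−=0.00139, z[2]+=0.00139
solve → V1=0.0008668, V2=0.001607, V3=0.0003614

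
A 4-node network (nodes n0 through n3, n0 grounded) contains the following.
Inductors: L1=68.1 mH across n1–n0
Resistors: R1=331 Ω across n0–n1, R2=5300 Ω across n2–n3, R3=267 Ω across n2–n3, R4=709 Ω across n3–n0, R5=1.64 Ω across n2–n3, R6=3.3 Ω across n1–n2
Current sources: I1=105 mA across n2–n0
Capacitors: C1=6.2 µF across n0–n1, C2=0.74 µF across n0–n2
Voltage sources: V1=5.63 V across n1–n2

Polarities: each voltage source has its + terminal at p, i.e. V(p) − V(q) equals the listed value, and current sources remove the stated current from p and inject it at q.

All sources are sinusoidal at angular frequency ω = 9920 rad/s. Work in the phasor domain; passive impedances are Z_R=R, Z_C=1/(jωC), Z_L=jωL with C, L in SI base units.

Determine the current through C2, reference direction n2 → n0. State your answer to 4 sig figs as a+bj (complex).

-0.01083-0.03754j A

Apply KCL at each of the 3 non-ground nodes and solve the resulting linear system.
Node n1: branches {L1, R1, C1, R6, V1} → V_1 = 0.5165+1.475j
Node n2: branches {R2, I1, R3, R5, C2, R6, V1} → V_2 = -5.113+1.475j
Node n3: branches {R2, R3, R4, R5} → V_3 = -5.102+1.472j
Source currents: i(V1)=-1.619-0.03546j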